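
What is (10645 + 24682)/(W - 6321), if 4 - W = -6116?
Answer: -35327/201 ≈ -175.76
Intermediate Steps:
W = 6120 (W = 4 - 1*(-6116) = 4 + 6116 = 6120)
(10645 + 24682)/(W - 6321) = (10645 + 24682)/(6120 - 6321) = 35327/(-201) = 35327*(-1/201) = -35327/201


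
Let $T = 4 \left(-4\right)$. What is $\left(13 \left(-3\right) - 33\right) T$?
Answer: $1152$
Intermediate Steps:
$T = -16$
$\left(13 \left(-3\right) - 33\right) T = \left(13 \left(-3\right) - 33\right) \left(-16\right) = \left(-39 - 33\right) \left(-16\right) = \left(-72\right) \left(-16\right) = 1152$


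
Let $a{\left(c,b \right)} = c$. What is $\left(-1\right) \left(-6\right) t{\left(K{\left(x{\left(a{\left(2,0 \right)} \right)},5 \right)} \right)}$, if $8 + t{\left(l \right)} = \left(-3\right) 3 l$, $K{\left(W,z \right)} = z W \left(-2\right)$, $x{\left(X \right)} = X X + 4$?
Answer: $4272$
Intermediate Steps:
$x{\left(X \right)} = 4 + X^{2}$ ($x{\left(X \right)} = X^{2} + 4 = 4 + X^{2}$)
$K{\left(W,z \right)} = - 2 W z$ ($K{\left(W,z \right)} = W z \left(-2\right) = - 2 W z$)
$t{\left(l \right)} = -8 - 9 l$ ($t{\left(l \right)} = -8 + \left(-3\right) 3 l = -8 - 9 l$)
$\left(-1\right) \left(-6\right) t{\left(K{\left(x{\left(a{\left(2,0 \right)} \right)},5 \right)} \right)} = \left(-1\right) \left(-6\right) \left(-8 - 9 \left(\left(-2\right) \left(4 + 2^{2}\right) 5\right)\right) = 6 \left(-8 - 9 \left(\left(-2\right) \left(4 + 4\right) 5\right)\right) = 6 \left(-8 - 9 \left(\left(-2\right) 8 \cdot 5\right)\right) = 6 \left(-8 - -720\right) = 6 \left(-8 + 720\right) = 6 \cdot 712 = 4272$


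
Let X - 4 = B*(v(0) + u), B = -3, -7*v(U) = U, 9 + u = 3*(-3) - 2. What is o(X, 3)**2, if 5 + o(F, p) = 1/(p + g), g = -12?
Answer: 2116/81 ≈ 26.123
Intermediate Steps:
u = -20 (u = -9 + (3*(-3) - 2) = -9 + (-9 - 2) = -9 - 11 = -20)
v(U) = -U/7
X = 64 (X = 4 - 3*(-1/7*0 - 20) = 4 - 3*(0 - 20) = 4 - 3*(-20) = 4 + 60 = 64)
o(F, p) = -5 + 1/(-12 + p) (o(F, p) = -5 + 1/(p - 12) = -5 + 1/(-12 + p))
o(X, 3)**2 = ((61 - 5*3)/(-12 + 3))**2 = ((61 - 15)/(-9))**2 = (-1/9*46)**2 = (-46/9)**2 = 2116/81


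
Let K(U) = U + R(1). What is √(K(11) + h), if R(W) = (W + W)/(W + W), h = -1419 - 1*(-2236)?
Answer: √829 ≈ 28.792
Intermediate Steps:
h = 817 (h = -1419 + 2236 = 817)
R(W) = 1 (R(W) = (2*W)/((2*W)) = (2*W)*(1/(2*W)) = 1)
K(U) = 1 + U (K(U) = U + 1 = 1 + U)
√(K(11) + h) = √((1 + 11) + 817) = √(12 + 817) = √829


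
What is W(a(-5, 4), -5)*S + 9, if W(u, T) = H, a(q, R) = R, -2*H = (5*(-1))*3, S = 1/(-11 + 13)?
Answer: 51/4 ≈ 12.750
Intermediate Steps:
S = ½ (S = 1/2 = ½ ≈ 0.50000)
H = 15/2 (H = -5*(-1)*3/2 = -(-5)*3/2 = -½*(-15) = 15/2 ≈ 7.5000)
W(u, T) = 15/2
W(a(-5, 4), -5)*S + 9 = (15/2)*(½) + 9 = 15/4 + 9 = 51/4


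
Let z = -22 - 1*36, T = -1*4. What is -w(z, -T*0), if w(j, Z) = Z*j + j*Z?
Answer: 0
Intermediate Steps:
T = -4
z = -58 (z = -22 - 36 = -58)
w(j, Z) = 2*Z*j (w(j, Z) = Z*j + Z*j = 2*Z*j)
-w(z, -T*0) = -2*-1*(-4)*0*(-58) = -2*4*0*(-58) = -2*0*(-58) = -1*0 = 0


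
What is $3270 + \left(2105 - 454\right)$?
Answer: $4921$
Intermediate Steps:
$3270 + \left(2105 - 454\right) = 3270 + 1651 = 4921$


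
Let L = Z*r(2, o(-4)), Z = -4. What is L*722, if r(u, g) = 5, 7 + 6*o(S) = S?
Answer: -14440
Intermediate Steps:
o(S) = -7/6 + S/6
L = -20 (L = -4*5 = -20)
L*722 = -20*722 = -14440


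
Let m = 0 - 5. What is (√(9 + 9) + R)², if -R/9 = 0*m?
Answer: 18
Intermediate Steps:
m = -5
R = 0 (R = -0*(-5) = -9*0 = 0)
(√(9 + 9) + R)² = (√(9 + 9) + 0)² = (√18 + 0)² = (3*√2 + 0)² = (3*√2)² = 18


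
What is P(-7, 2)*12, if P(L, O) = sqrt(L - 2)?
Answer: 36*I ≈ 36.0*I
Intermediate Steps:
P(L, O) = sqrt(-2 + L)
P(-7, 2)*12 = sqrt(-2 - 7)*12 = sqrt(-9)*12 = (3*I)*12 = 36*I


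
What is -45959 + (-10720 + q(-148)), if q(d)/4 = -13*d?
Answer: -48983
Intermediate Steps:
q(d) = -52*d (q(d) = 4*(-13*d) = -52*d)
-45959 + (-10720 + q(-148)) = -45959 + (-10720 - 52*(-148)) = -45959 + (-10720 + 7696) = -45959 - 3024 = -48983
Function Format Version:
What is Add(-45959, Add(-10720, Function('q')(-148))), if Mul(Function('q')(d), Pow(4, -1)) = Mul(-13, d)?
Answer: -48983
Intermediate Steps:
Function('q')(d) = Mul(-52, d) (Function('q')(d) = Mul(4, Mul(-13, d)) = Mul(-52, d))
Add(-45959, Add(-10720, Function('q')(-148))) = Add(-45959, Add(-10720, Mul(-52, -148))) = Add(-45959, Add(-10720, 7696)) = Add(-45959, -3024) = -48983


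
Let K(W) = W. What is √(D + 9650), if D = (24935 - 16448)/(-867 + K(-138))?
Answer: 31*√1125935/335 ≈ 98.191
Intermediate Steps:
D = -2829/335 (D = (24935 - 16448)/(-867 - 138) = 8487/(-1005) = 8487*(-1/1005) = -2829/335 ≈ -8.4448)
√(D + 9650) = √(-2829/335 + 9650) = √(3229921/335) = 31*√1125935/335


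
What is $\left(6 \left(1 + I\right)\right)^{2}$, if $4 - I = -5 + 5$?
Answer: $900$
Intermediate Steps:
$I = 4$ ($I = 4 - \left(-5 + 5\right) = 4 - 0 = 4 + 0 = 4$)
$\left(6 \left(1 + I\right)\right)^{2} = \left(6 \left(1 + 4\right)\right)^{2} = \left(6 \cdot 5\right)^{2} = 30^{2} = 900$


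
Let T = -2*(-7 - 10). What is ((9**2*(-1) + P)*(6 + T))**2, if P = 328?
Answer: 97614400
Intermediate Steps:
T = 34 (T = -2*(-17) = 34)
((9**2*(-1) + P)*(6 + T))**2 = ((9**2*(-1) + 328)*(6 + 34))**2 = ((81*(-1) + 328)*40)**2 = ((-81 + 328)*40)**2 = (247*40)**2 = 9880**2 = 97614400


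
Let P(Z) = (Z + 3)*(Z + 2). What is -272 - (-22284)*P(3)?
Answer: 668248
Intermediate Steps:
P(Z) = (2 + Z)*(3 + Z) (P(Z) = (3 + Z)*(2 + Z) = (2 + Z)*(3 + Z))
-272 - (-22284)*P(3) = -272 - (-22284)*(6 + 3**2 + 5*3) = -272 - (-22284)*(6 + 9 + 15) = -272 - (-22284)*30 = -272 - 36*(-18570) = -272 + 668520 = 668248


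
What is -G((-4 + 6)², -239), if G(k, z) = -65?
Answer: 65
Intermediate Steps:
-G((-4 + 6)², -239) = -1*(-65) = 65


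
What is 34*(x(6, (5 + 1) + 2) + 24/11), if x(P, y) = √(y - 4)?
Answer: 1564/11 ≈ 142.18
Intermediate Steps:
x(P, y) = √(-4 + y)
34*(x(6, (5 + 1) + 2) + 24/11) = 34*(√(-4 + ((5 + 1) + 2)) + 24/11) = 34*(√(-4 + (6 + 2)) + 24*(1/11)) = 34*(√(-4 + 8) + 24/11) = 34*(√4 + 24/11) = 34*(2 + 24/11) = 34*(46/11) = 1564/11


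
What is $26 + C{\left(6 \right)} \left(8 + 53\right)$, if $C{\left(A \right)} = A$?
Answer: $392$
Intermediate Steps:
$26 + C{\left(6 \right)} \left(8 + 53\right) = 26 + 6 \left(8 + 53\right) = 26 + 6 \cdot 61 = 26 + 366 = 392$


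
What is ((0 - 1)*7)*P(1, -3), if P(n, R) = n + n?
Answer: -14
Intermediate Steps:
P(n, R) = 2*n
((0 - 1)*7)*P(1, -3) = ((0 - 1)*7)*(2*1) = -1*7*2 = -7*2 = -14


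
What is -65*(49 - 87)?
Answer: 2470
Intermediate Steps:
-65*(49 - 87) = -65*(-38) = 2470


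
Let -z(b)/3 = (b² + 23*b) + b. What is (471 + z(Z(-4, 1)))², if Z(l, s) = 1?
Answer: 156816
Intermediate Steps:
z(b) = -72*b - 3*b² (z(b) = -3*((b² + 23*b) + b) = -3*(b² + 24*b) = -72*b - 3*b²)
(471 + z(Z(-4, 1)))² = (471 - 3*1*(24 + 1))² = (471 - 3*1*25)² = (471 - 75)² = 396² = 156816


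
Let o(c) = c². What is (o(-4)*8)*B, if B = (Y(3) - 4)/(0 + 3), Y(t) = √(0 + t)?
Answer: -512/3 + 128*√3/3 ≈ -96.766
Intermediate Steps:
Y(t) = √t
B = -4/3 + √3/3 (B = (√3 - 4)/(0 + 3) = (-4 + √3)/3 = (-4 + √3)*(⅓) = -4/3 + √3/3 ≈ -0.75598)
(o(-4)*8)*B = ((-4)²*8)*(-4/3 + √3/3) = (16*8)*(-4/3 + √3/3) = 128*(-4/3 + √3/3) = -512/3 + 128*√3/3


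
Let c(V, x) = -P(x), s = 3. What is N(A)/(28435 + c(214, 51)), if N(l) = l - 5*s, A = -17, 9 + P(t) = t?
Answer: -32/28393 ≈ -0.0011270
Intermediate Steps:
P(t) = -9 + t
N(l) = -15 + l (N(l) = l - 5*3 = l - 15 = -15 + l)
c(V, x) = 9 - x (c(V, x) = -(-9 + x) = 9 - x)
N(A)/(28435 + c(214, 51)) = (-15 - 17)/(28435 + (9 - 1*51)) = -32/(28435 + (9 - 51)) = -32/(28435 - 42) = -32/28393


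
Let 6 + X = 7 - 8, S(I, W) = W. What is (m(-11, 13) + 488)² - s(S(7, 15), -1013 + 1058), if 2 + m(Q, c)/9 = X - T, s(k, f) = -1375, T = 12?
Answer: 90776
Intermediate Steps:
X = -7 (X = -6 + (7 - 8) = -6 - 1 = -7)
m(Q, c) = -189 (m(Q, c) = -18 + 9*(-7 - 1*12) = -18 + 9*(-7 - 12) = -18 + 9*(-19) = -18 - 171 = -189)
(m(-11, 13) + 488)² - s(S(7, 15), -1013 + 1058) = (-189 + 488)² - 1*(-1375) = 299² + 1375 = 89401 + 1375 = 90776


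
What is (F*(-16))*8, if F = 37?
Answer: -4736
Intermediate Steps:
(F*(-16))*8 = (37*(-16))*8 = -592*8 = -4736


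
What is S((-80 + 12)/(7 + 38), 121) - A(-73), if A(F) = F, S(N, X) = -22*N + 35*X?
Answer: 195356/45 ≈ 4341.2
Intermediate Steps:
S((-80 + 12)/(7 + 38), 121) - A(-73) = (-22*(-80 + 12)/(7 + 38) + 35*121) - 1*(-73) = (-(-1496)/45 + 4235) + 73 = (-22*(-68/45) + 4235) + 73 = (1496/45 + 4235) + 73 = 192071/45 + 73 = 195356/45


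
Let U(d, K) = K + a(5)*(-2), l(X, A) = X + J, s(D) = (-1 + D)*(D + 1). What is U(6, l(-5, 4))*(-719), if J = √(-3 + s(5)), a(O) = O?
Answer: 10785 - 719*√21 ≈ 7490.1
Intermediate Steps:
s(D) = (1 + D)*(-1 + D) (s(D) = (-1 + D)*(1 + D) = (1 + D)*(-1 + D))
J = √21 (J = √(-3 + (-1 + 5²)) = √(-3 + (-1 + 25)) = √(-3 + 24) = √21 ≈ 4.5826)
l(X, A) = X + √21
U(d, K) = -10 + K (U(d, K) = K + 5*(-2) = K - 10 = -10 + K)
U(6, l(-5, 4))*(-719) = (-10 + (-5 + √21))*(-719) = (-15 + √21)*(-719) = 10785 - 719*√21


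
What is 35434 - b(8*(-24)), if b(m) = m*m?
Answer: -1430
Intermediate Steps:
b(m) = m**2
35434 - b(8*(-24)) = 35434 - (8*(-24))**2 = 35434 - 1*(-192)**2 = 35434 - 1*36864 = 35434 - 36864 = -1430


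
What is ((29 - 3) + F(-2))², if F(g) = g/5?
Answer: 16384/25 ≈ 655.36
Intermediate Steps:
F(g) = g/5 (F(g) = g*(⅕) = g/5)
((29 - 3) + F(-2))² = ((29 - 3) + (⅕)*(-2))² = (26 - ⅖)² = (128/5)² = 16384/25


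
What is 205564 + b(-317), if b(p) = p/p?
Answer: 205565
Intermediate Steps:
b(p) = 1
205564 + b(-317) = 205564 + 1 = 205565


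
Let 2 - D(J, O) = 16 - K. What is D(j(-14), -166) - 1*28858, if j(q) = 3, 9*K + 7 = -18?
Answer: -259873/9 ≈ -28875.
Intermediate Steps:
K = -25/9 (K = -7/9 + (1/9)*(-18) = -7/9 - 2 = -25/9 ≈ -2.7778)
D(J, O) = -151/9 (D(J, O) = 2 - (16 - 1*(-25/9)) = 2 - (16 + 25/9) = 2 - 1*169/9 = 2 - 169/9 = -151/9)
D(j(-14), -166) - 1*28858 = -151/9 - 1*28858 = -151/9 - 28858 = -259873/9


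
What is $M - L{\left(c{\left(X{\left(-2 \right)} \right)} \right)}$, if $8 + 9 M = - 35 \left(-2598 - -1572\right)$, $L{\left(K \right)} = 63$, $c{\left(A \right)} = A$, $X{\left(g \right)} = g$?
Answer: $\frac{35335}{9} \approx 3926.1$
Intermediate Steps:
$M = \frac{35902}{9}$ ($M = - \frac{8}{9} + \frac{\left(-35\right) \left(-2598 - -1572\right)}{9} = - \frac{8}{9} + \frac{\left(-35\right) \left(-2598 + 1572\right)}{9} = - \frac{8}{9} + \frac{\left(-35\right) \left(-1026\right)}{9} = - \frac{8}{9} + \frac{1}{9} \cdot 35910 = - \frac{8}{9} + 3990 = \frac{35902}{9} \approx 3989.1$)
$M - L{\left(c{\left(X{\left(-2 \right)} \right)} \right)} = \frac{35902}{9} - 63 = \frac{35335}{9}$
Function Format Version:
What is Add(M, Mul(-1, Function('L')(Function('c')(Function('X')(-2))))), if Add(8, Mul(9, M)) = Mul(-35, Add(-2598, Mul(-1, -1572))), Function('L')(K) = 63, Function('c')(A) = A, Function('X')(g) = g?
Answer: Rational(35335, 9) ≈ 3926.1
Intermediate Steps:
M = Rational(35902, 9) (M = Add(Rational(-8, 9), Mul(Rational(1, 9), Mul(-35, Add(-2598, Mul(-1, -1572))))) = Add(Rational(-8, 9), Mul(Rational(1, 9), Mul(-35, Add(-2598, 1572)))) = Add(Rational(-8, 9), Mul(Rational(1, 9), Mul(-35, -1026))) = Add(Rational(-8, 9), Mul(Rational(1, 9), 35910)) = Add(Rational(-8, 9), 3990) = Rational(35902, 9) ≈ 3989.1)
Add(M, Mul(-1, Function('L')(Function('c')(Function('X')(-2))))) = Add(Rational(35902, 9), Mul(-1, 63)) = Add(Rational(35902, 9), -63) = Rational(35335, 9)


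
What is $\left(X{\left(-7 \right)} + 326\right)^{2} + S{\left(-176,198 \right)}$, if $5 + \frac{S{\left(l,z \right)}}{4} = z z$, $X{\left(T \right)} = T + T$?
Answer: $254140$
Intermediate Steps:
$X{\left(T \right)} = 2 T$
$S{\left(l,z \right)} = -20 + 4 z^{2}$ ($S{\left(l,z \right)} = -20 + 4 z z = -20 + 4 z^{2}$)
$\left(X{\left(-7 \right)} + 326\right)^{2} + S{\left(-176,198 \right)} = \left(2 \left(-7\right) + 326\right)^{2} - \left(20 - 4 \cdot 198^{2}\right) = \left(-14 + 326\right)^{2} + \left(-20 + 4 \cdot 39204\right) = 312^{2} + \left(-20 + 156816\right) = 97344 + 156796 = 254140$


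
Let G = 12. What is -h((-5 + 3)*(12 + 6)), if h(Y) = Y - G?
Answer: 48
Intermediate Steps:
h(Y) = -12 + Y (h(Y) = Y - 1*12 = Y - 12 = -12 + Y)
-h((-5 + 3)*(12 + 6)) = -(-12 + (-5 + 3)*(12 + 6)) = -(-12 - 2*18) = -(-12 - 36) = -1*(-48) = 48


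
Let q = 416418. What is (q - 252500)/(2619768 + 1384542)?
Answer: 81959/2002155 ≈ 0.040935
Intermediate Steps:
(q - 252500)/(2619768 + 1384542) = (416418 - 252500)/(2619768 + 1384542) = 163918/4004310 = 163918*(1/4004310) = 81959/2002155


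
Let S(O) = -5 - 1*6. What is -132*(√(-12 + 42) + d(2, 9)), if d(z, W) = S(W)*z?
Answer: 2904 - 132*√30 ≈ 2181.0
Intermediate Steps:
S(O) = -11 (S(O) = -5 - 6 = -11)
d(z, W) = -11*z
-132*(√(-12 + 42) + d(2, 9)) = -132*(√(-12 + 42) - 11*2) = -132*(√30 - 22) = -132*(-22 + √30) = 2904 - 132*√30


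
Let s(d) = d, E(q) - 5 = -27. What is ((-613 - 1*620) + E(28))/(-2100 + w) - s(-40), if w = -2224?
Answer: 174215/4324 ≈ 40.290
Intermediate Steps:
E(q) = -22 (E(q) = 5 - 27 = -22)
((-613 - 1*620) + E(28))/(-2100 + w) - s(-40) = ((-613 - 1*620) - 22)/(-2100 - 2224) - 1*(-40) = ((-613 - 620) - 22)/(-4324) + 40 = (-1233 - 22)*(-1/4324) + 40 = -1255*(-1/4324) + 40 = 1255/4324 + 40 = 174215/4324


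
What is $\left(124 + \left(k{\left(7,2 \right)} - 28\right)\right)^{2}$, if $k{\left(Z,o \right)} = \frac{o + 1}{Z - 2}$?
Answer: $\frac{233289}{25} \approx 9331.6$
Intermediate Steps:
$k{\left(Z,o \right)} = \frac{1 + o}{-2 + Z}$
$\left(124 + \left(k{\left(7,2 \right)} - 28\right)\right)^{2} = \left(124 - \left(28 - \frac{1 + 2}{-2 + 7}\right)\right)^{2} = \left(124 - \left(28 - \frac{1}{5} \cdot 3\right)\right)^{2} = \left(124 + \left(\frac{1}{5} \cdot 3 - 28\right)\right)^{2} = \left(124 + \left(\frac{3}{5} - 28\right)\right)^{2} = \left(124 - \frac{137}{5}\right)^{2} = \left(\frac{483}{5}\right)^{2} = \frac{233289}{25}$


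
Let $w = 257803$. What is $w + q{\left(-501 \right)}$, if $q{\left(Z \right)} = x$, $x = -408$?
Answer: $257395$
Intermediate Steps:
$q{\left(Z \right)} = -408$
$w + q{\left(-501 \right)} = 257803 - 408 = 257395$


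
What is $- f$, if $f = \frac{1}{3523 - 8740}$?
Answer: $\frac{1}{5217} \approx 0.00019168$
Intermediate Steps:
$f = - \frac{1}{5217}$ ($f = \frac{1}{-5217} = - \frac{1}{5217} \approx -0.00019168$)
$- f = \left(-1\right) \left(- \frac{1}{5217}\right) = \frac{1}{5217}$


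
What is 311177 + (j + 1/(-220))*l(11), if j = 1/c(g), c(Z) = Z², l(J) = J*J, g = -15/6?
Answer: 31119581/100 ≈ 3.1120e+5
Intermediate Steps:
g = -5/2 (g = -15*⅙ = -5/2 ≈ -2.5000)
l(J) = J²
j = 4/25 (j = 1/((-5/2)²) = 1/(25/4) = 4/25 ≈ 0.16000)
311177 + (j + 1/(-220))*l(11) = 311177 + (4/25 + 1/(-220))*11² = 311177 + (4/25 - 1/220)*121 = 311177 + (171/1100)*121 = 311177 + 1881/100 = 31119581/100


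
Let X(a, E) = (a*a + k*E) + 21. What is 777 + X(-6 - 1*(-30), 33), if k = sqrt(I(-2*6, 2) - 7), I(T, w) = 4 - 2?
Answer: 1374 + 33*I*sqrt(5) ≈ 1374.0 + 73.79*I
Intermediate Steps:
I(T, w) = 2
k = I*sqrt(5) (k = sqrt(2 - 7) = sqrt(-5) = I*sqrt(5) ≈ 2.2361*I)
X(a, E) = 21 + a**2 + I*E*sqrt(5) (X(a, E) = (a*a + (I*sqrt(5))*E) + 21 = (a**2 + I*E*sqrt(5)) + 21 = 21 + a**2 + I*E*sqrt(5))
777 + X(-6 - 1*(-30), 33) = 777 + (21 + (-6 - 1*(-30))**2 + I*33*sqrt(5)) = 777 + (21 + (-6 + 30)**2 + 33*I*sqrt(5)) = 777 + (21 + 24**2 + 33*I*sqrt(5)) = 777 + (21 + 576 + 33*I*sqrt(5)) = 777 + (597 + 33*I*sqrt(5)) = 1374 + 33*I*sqrt(5)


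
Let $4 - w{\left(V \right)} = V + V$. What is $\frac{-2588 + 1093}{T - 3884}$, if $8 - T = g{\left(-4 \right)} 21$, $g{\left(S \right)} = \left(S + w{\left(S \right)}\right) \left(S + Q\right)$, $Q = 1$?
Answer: $\frac{1495}{3372} \approx 0.44336$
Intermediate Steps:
$w{\left(V \right)} = 4 - 2 V$ ($w{\left(V \right)} = 4 - \left(V + V\right) = 4 - 2 V$)
$g{\left(S \right)} = \left(1 + S\right) \left(4 - S\right)$ ($g{\left(S \right)} = \left(S - \left(-4 + 2 S\right)\right) \left(S + 1\right) = \left(4 - S\right) \left(1 + S\right) = \left(1 + S\right) \left(4 - S\right)$)
$T = 512$ ($T = 8 - \left(4 - \left(-4\right)^{2} + 3 \left(-4\right)\right) 21 = 8 - \left(4 - 16 - 12\right) 21 = 8 - \left(-24\right) 21 = 8 - -504 = 8 + 504 = 512$)
$\frac{-2588 + 1093}{T - 3884} = \frac{-2588 + 1093}{512 - 3884} = - \frac{1495}{-3372} = \left(-1495\right) \left(- \frac{1}{3372}\right) = \frac{1495}{3372}$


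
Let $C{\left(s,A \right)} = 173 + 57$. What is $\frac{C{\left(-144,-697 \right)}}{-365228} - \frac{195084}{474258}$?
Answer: $- \frac{5946601541}{14434358402} \approx -0.41198$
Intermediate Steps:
$C{\left(s,A \right)} = 230$
$\frac{C{\left(-144,-697 \right)}}{-365228} - \frac{195084}{474258} = \frac{230}{-365228} - \frac{195084}{474258} = 230 \left(- \frac{1}{365228}\right) - \frac{32514}{79043} = - \frac{115}{182614} - \frac{32514}{79043} = - \frac{5946601541}{14434358402}$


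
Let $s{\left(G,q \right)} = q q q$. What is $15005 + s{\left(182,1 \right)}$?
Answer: $15006$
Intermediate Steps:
$s{\left(G,q \right)} = q^{3}$ ($s{\left(G,q \right)} = q^{2} q = q^{3}$)
$15005 + s{\left(182,1 \right)} = 15005 + 1^{3} = 15005 + 1 = 15006$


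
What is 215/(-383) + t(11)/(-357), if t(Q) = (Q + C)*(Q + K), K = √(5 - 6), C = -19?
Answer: -43051/136731 + 8*I/357 ≈ -0.31486 + 0.022409*I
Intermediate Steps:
K = I (K = √(-1) = I ≈ 1.0*I)
t(Q) = (-19 + Q)*(I + Q) (t(Q) = (Q - 19)*(Q + I) = (-19 + Q)*(I + Q))
215/(-383) + t(11)/(-357) = 215/(-383) + (11² - 19*I + 11*(-19 + I))/(-357) = 215*(-1/383) + (121 - 19*I + (-209 + 11*I))*(-1/357) = -215/383 + (-88 - 8*I)*(-1/357) = -215/383 + (88/357 + 8*I/357) = -43051/136731 + 8*I/357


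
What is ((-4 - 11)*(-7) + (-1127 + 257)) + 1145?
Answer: 380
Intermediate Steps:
((-4 - 11)*(-7) + (-1127 + 257)) + 1145 = (-15*(-7) - 870) + 1145 = (105 - 870) + 1145 = -765 + 1145 = 380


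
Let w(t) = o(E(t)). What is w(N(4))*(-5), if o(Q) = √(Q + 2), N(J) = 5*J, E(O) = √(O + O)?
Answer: -5*√(2 + 2*√10) ≈ -14.426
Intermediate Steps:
E(O) = √2*√O (E(O) = √(2*O) = √2*√O)
o(Q) = √(2 + Q)
w(t) = √(2 + √2*√t)
w(N(4))*(-5) = √(2 + √2*√(5*4))*(-5) = √(2 + √2*√20)*(-5) = √(2 + √2*(2*√5))*(-5) = √(2 + 2*√10)*(-5) = -5*√(2 + 2*√10)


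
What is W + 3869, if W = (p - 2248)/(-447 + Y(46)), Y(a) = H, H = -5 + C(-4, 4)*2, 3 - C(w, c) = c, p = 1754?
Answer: 878510/227 ≈ 3870.1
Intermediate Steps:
C(w, c) = 3 - c
H = -7 (H = -5 + (3 - 1*4)*2 = -5 + (3 - 4)*2 = -5 - 1*2 = -5 - 2 = -7)
Y(a) = -7
W = 247/227 (W = (1754 - 2248)/(-447 - 7) = -494/(-454) = -494*(-1/454) = 247/227 ≈ 1.0881)
W + 3869 = 247/227 + 3869 = 878510/227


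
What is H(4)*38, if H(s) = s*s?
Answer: 608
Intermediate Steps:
H(s) = s²
H(4)*38 = 4²*38 = 16*38 = 608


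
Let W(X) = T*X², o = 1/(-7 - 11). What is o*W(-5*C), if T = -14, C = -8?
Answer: 11200/9 ≈ 1244.4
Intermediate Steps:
o = -1/18 (o = 1/(-18) = -1/18 ≈ -0.055556)
W(X) = -14*X²
o*W(-5*C) = -(-7)*(-5*(-8))²/9 = -(-7)*40²/9 = -(-7)*1600/9 = -1/18*(-22400) = 11200/9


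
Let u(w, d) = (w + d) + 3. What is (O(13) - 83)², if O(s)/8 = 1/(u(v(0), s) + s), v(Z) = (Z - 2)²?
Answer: 7458361/1089 ≈ 6848.8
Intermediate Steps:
v(Z) = (-2 + Z)²
u(w, d) = 3 + d + w (u(w, d) = (d + w) + 3 = 3 + d + w)
O(s) = 8/(7 + 2*s) (O(s) = 8/((3 + s + (-2 + 0)²) + s) = 8/((3 + s + (-2)²) + s) = 8/((3 + s + 4) + s) = 8/((7 + s) + s) = 8/(7 + 2*s))
(O(13) - 83)² = (8/(7 + 2*13) - 83)² = (8/(7 + 26) - 83)² = (8/33 - 83)² = (-2731/33)² = 7458361/1089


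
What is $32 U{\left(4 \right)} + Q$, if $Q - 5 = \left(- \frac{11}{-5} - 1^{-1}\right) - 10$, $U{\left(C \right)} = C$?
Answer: $\frac{621}{5} \approx 124.2$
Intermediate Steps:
$Q = - \frac{19}{5}$ ($Q = 5 - \frac{44}{5} = - \frac{19}{5} \approx -3.8$)
$32 U{\left(4 \right)} + Q = 32 \cdot 4 - \frac{19}{5} = 128 - \frac{19}{5} = \frac{621}{5}$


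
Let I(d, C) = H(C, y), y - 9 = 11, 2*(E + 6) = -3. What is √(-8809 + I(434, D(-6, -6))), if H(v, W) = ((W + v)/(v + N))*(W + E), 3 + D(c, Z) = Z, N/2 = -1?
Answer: I*√35286/2 ≈ 93.923*I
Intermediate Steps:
E = -15/2 (E = -6 + (½)*(-3) = -6 - 3/2 = -15/2 ≈ -7.5000)
N = -2 (N = 2*(-1) = -2)
D(c, Z) = -3 + Z
y = 20 (y = 9 + 11 = 20)
H(v, W) = (-15/2 + W)*(W + v)/(-2 + v) (H(v, W) = ((W + v)/(v - 2))*(W - 15/2) = ((W + v)/(-2 + v))*(-15/2 + W) = (-15/2 + W)*(W + v)/(-2 + v))
I(d, C) = (250 + 25*C/2)/(-2 + C) (I(d, C) = (20² - 15/2*20 - 15*C/2 + 20*C)/(-2 + C) = (400 - 150 - 15*C/2 + 20*C)/(-2 + C) = (250 + 25*C/2)/(-2 + C))
√(-8809 + I(434, D(-6, -6))) = √(-8809 + 25*(20 + (-3 - 6))/(2*(-2 + (-3 - 6)))) = √(-8809 + 25*(20 - 9)/(2*(-2 - 9))) = √(-8809 + (25/2)*11/(-11)) = √(-8809 + (25/2)*(-1/11)*11) = √(-8809 - 25/2) = √(-17643/2) = I*√35286/2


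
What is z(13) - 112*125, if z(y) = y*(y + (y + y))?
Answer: -13493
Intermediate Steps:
z(y) = 3*y² (z(y) = y*(y + 2*y) = y*(3*y) = 3*y²)
z(13) - 112*125 = 3*13² - 112*125 = 3*169 - 14000 = 507 - 14000 = -13493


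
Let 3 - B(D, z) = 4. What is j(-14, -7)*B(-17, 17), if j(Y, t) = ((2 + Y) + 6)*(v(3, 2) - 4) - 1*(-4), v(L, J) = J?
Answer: -16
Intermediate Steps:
j(Y, t) = -12 - 2*Y (j(Y, t) = ((2 + Y) + 6)*(2 - 4) - 1*(-4) = (8 + Y)*(-2) + 4 = (-16 - 2*Y) + 4 = -12 - 2*Y)
B(D, z) = -1 (B(D, z) = 3 - 1*4 = 3 - 4 = -1)
j(-14, -7)*B(-17, 17) = (-12 - 2*(-14))*(-1) = (-12 + 28)*(-1) = 16*(-1) = -16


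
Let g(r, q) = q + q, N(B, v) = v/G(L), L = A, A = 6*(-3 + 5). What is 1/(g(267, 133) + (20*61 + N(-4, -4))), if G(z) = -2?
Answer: 1/1488 ≈ 0.00067204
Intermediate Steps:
A = 12 (A = 6*2 = 12)
L = 12
N(B, v) = -v/2 (N(B, v) = v/(-2) = v*(-½) = -v/2)
g(r, q) = 2*q
1/(g(267, 133) + (20*61 + N(-4, -4))) = 1/(2*133 + (20*61 - ½*(-4))) = 1/(266 + (1220 + 2)) = 1/(266 + 1222) = 1/1488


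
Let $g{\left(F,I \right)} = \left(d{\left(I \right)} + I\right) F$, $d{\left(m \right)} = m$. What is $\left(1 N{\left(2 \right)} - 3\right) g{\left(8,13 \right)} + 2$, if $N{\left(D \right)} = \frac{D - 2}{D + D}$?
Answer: $-622$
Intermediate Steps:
$N{\left(D \right)} = \frac{-2 + D}{2 D}$
$g{\left(F,I \right)} = 2 F I$ ($g{\left(F,I \right)} = \left(I + I\right) F = 2 I F = 2 F I$)
$\left(1 N{\left(2 \right)} - 3\right) g{\left(8,13 \right)} + 2 = \left(1 \frac{-2 + 2}{2 \cdot 2} - 3\right) 2 \cdot 8 \cdot 13 + 2 = \left(1 \cdot \frac{1}{2} \cdot \frac{1}{2} \cdot 0 - 3\right) 208 + 2 = \left(1 \cdot 0 - 3\right) 208 + 2 = \left(0 - 3\right) 208 + 2 = \left(-3\right) 208 + 2 = -624 + 2 = -622$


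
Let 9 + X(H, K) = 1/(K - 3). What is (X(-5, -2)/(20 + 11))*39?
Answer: -1794/155 ≈ -11.574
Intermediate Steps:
X(H, K) = -9 + 1/(-3 + K) (X(H, K) = -9 + 1/(K - 3) = -9 + 1/(-3 + K))
(X(-5, -2)/(20 + 11))*39 = (((28 - 9*(-2))/(-3 - 2))/(20 + 11))*39 = (((28 + 18)/(-5))/31)*39 = ((-1/5*46)/31)*39 = ((1/31)*(-46/5))*39 = -46/155*39 = -1794/155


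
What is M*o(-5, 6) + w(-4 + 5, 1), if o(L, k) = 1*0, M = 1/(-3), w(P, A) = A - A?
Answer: 0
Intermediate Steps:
w(P, A) = 0
M = -⅓ ≈ -0.33333
o(L, k) = 0
M*o(-5, 6) + w(-4 + 5, 1) = -⅓*0 + 0 = 0 + 0 = 0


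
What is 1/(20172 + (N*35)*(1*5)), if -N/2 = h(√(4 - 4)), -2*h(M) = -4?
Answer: 1/19472 ≈ 5.1356e-5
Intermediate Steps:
h(M) = 2 (h(M) = -½*(-4) = 2)
N = -4 (N = -2*2 = -4)
1/(20172 + (N*35)*(1*5)) = 1/(20172 + (-4*35)*(1*5)) = 1/(20172 - 140*5) = 1/(20172 - 700) = 1/19472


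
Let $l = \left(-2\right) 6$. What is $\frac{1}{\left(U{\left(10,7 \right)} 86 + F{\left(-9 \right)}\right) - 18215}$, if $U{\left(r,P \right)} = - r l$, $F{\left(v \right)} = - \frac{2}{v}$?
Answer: $- \frac{9}{71053} \approx -0.00012667$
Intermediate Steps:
$l = -12$
$U{\left(r,P \right)} = 12 r$ ($U{\left(r,P \right)} = - r \left(-12\right) = 12 r$)
$\frac{1}{\left(U{\left(10,7 \right)} 86 + F{\left(-9 \right)}\right) - 18215} = \frac{1}{\left(12 \cdot 10 \cdot 86 - \frac{2}{-9}\right) - 18215} = \frac{1}{\left(120 \cdot 86 - - \frac{2}{9}\right) - 18215} = \frac{1}{\left(10320 + \frac{2}{9}\right) - 18215} = \frac{1}{\frac{92882}{9} - 18215} = \frac{1}{- \frac{71053}{9}} = - \frac{9}{71053}$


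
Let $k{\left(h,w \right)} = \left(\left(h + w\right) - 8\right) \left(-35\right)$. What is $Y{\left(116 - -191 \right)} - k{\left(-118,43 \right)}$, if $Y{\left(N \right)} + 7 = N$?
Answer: $-2605$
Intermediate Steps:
$k{\left(h,w \right)} = 280 - 35 h - 35 w$ ($k{\left(h,w \right)} = \left(-8 + h + w\right) \left(-35\right) = 280 - 35 h - 35 w$)
$Y{\left(N \right)} = -7 + N$
$Y{\left(116 - -191 \right)} - k{\left(-118,43 \right)} = \left(-7 + \left(116 - -191\right)\right) - \left(280 - -4130 - 1505\right) = \left(-7 + \left(116 + 191\right)\right) - \left(280 + 4130 - 1505\right) = \left(-7 + 307\right) - 2905 = 300 - 2905 = -2605$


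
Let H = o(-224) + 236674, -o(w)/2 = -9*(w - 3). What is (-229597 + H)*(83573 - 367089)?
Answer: -847996356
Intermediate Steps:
o(w) = -54 + 18*w (o(w) = -(-18)*(w - 3) = -(-18)*(-3 + w) = -2*(27 - 9*w) = -54 + 18*w)
H = 232588 (H = (-54 + 18*(-224)) + 236674 = (-54 - 4032) + 236674 = -4086 + 236674 = 232588)
(-229597 + H)*(83573 - 367089) = (-229597 + 232588)*(83573 - 367089) = 2991*(-283516) = -847996356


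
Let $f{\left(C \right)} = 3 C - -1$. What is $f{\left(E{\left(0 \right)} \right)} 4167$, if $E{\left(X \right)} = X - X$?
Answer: $4167$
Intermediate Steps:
$E{\left(X \right)} = 0$
$f{\left(C \right)} = 1 + 3 C$ ($f{\left(C \right)} = 3 C + 1 = 1 + 3 C$)
$f{\left(E{\left(0 \right)} \right)} 4167 = \left(1 + 3 \cdot 0\right) 4167 = \left(1 + 0\right) 4167 = 1 \cdot 4167 = 4167$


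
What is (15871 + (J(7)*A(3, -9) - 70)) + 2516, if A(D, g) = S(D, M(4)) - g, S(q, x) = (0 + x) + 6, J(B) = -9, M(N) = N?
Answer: 18146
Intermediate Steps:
S(q, x) = 6 + x (S(q, x) = x + 6 = 6 + x)
A(D, g) = 10 - g (A(D, g) = (6 + 4) - g = 10 - g)
(15871 + (J(7)*A(3, -9) - 70)) + 2516 = (15871 + (-9*(10 - 1*(-9)) - 70)) + 2516 = (15871 + (-9*(10 + 9) - 70)) + 2516 = (15871 + (-9*19 - 70)) + 2516 = (15871 + (-171 - 70)) + 2516 = (15871 - 241) + 2516 = 15630 + 2516 = 18146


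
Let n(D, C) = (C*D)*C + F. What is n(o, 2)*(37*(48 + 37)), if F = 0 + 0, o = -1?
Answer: -12580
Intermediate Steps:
F = 0
n(D, C) = D*C² (n(D, C) = (C*D)*C + 0 = D*C² + 0 = D*C²)
n(o, 2)*(37*(48 + 37)) = (-1*2²)*(37*(48 + 37)) = (-1*4)*(37*85) = -4*3145 = -12580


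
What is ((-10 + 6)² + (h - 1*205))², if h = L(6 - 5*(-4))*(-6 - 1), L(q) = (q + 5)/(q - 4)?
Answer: 19140625/484 ≈ 39547.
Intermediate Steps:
L(q) = (5 + q)/(-4 + q)
h = -217/22 (h = ((5 + (6 - 5*(-4)))/(-4 + (6 - 5*(-4))))*(-6 - 1) = ((5 + (6 + 20))/(-4 + (6 + 20)))*(-7) = ((5 + 26)/(-4 + 26))*(-7) = (31/22)*(-7) = -217/22 ≈ -9.8636)
((-10 + 6)² + (h - 1*205))² = ((-10 + 6)² + (-217/22 - 1*205))² = ((-4)² + (-217/22 - 205))² = (16 - 4727/22)² = (-4375/22)² = 19140625/484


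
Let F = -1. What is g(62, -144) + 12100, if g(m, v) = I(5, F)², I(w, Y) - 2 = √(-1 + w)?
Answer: 12116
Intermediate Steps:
I(w, Y) = 2 + √(-1 + w)
g(m, v) = 16 (g(m, v) = (2 + √(-1 + 5))² = (2 + √4)² = (2 + 2)² = 4² = 16)
g(62, -144) + 12100 = 16 + 12100 = 12116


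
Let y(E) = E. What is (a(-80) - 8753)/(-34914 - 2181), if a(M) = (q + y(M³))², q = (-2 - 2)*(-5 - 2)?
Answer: -262115320031/37095 ≈ -7.0661e+6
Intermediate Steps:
q = 28 (q = -4*(-7) = 28)
a(M) = (28 + M³)²
(a(-80) - 8753)/(-34914 - 2181) = ((28 + (-80)³)² - 8753)/(-34914 - 2181) = ((28 - 512000)² - 8753)/(-37095) = ((-511972)² - 8753)*(-1/37095) = (262115328784 - 8753)*(-1/37095) = 262115320031*(-1/37095) = -262115320031/37095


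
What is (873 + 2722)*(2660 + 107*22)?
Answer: 18025330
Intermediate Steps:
(873 + 2722)*(2660 + 107*22) = 3595*(2660 + 2354) = 3595*5014 = 18025330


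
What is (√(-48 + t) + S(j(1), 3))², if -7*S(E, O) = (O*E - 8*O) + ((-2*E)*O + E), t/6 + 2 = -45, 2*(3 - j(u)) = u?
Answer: -15329/49 + 58*I*√330/7 ≈ -312.84 + 150.52*I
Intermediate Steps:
j(u) = 3 - u/2
t = -282 (t = -12 + 6*(-45) = -12 - 270 = -282)
S(E, O) = -E/7 + 8*O/7 + E*O/7 (S(E, O) = -((O*E - 8*O) + ((-2*E)*O + E))/7 = -((E*O - 8*O) + (-2*E*O + E))/7 = -((-8*O + E*O) + (E - 2*E*O))/7 = -(E - 8*O - E*O)/7 = -E/7 + 8*O/7 + E*O/7)
(√(-48 + t) + S(j(1), 3))² = (√(-48 - 282) + (-(3 - ½*1)/7 + (8/7)*3 + (⅐)*(3 - ½*1)*3))² = (√(-330) + (-(3 - ½)/7 + 24/7 + (⅐)*(3 - ½)*3))² = (I*√330 + (-⅐*5/2 + 24/7 + (⅐)*(5/2)*3))² = (I*√330 + (-5/14 + 24/7 + 15/14))² = (I*√330 + 29/7)² = (29/7 + I*√330)²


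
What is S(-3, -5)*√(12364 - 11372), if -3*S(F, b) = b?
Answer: 20*√62/3 ≈ 52.493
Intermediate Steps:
S(F, b) = -b/3
S(-3, -5)*√(12364 - 11372) = (-⅓*(-5))*√(12364 - 11372) = 5*√992/3 = 5*(4*√62)/3 = 20*√62/3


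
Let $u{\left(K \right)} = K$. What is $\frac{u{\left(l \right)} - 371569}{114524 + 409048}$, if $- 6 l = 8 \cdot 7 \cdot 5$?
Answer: $- \frac{1114847}{1570716} \approx -0.70977$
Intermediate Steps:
$l = - \frac{140}{3}$ ($l = - \frac{8 \cdot 7 \cdot 5}{6} = - \frac{56 \cdot 5}{6} = \left(- \frac{1}{6}\right) 280 = - \frac{140}{3} \approx -46.667$)
$\frac{u{\left(l \right)} - 371569}{114524 + 409048} = \frac{- \frac{140}{3} - 371569}{114524 + 409048} = - \frac{1114847}{3 \cdot 523572} = \left(- \frac{1114847}{3}\right) \frac{1}{523572} = - \frac{1114847}{1570716}$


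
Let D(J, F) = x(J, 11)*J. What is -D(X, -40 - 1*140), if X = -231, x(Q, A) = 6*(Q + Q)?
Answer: -640332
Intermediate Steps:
x(Q, A) = 12*Q (x(Q, A) = 6*(2*Q) = 12*Q)
D(J, F) = 12*J² (D(J, F) = (12*J)*J = 12*J²)
-D(X, -40 - 1*140) = -12*(-231)² = -12*53361 = -1*640332 = -640332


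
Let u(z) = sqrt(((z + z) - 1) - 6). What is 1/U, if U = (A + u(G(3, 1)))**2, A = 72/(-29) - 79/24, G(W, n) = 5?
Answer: 484416/(4019 - 696*sqrt(3))**2 ≈ 0.061197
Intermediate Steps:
u(z) = sqrt(-7 + 2*z) (u(z) = sqrt((2*z - 1) - 6) = sqrt((-1 + 2*z) - 6) = sqrt(-7 + 2*z))
A = -4019/696 (A = 72*(-1/29) - 79*1/24 = -72/29 - 79/24 = -4019/696 ≈ -5.7744)
U = (-4019/696 + sqrt(3))**2 (U = (-4019/696 + sqrt(-7 + 2*5))**2 = (-4019/696 + sqrt(-7 + 10))**2 = (-4019/696 + sqrt(3))**2 ≈ 16.341)
1/U = 1/(17605609/484416 - 4019*sqrt(3)/348)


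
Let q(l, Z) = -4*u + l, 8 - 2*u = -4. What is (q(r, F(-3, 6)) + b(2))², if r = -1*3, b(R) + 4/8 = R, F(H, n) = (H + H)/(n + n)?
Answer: 2601/4 ≈ 650.25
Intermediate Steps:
F(H, n) = H/n (F(H, n) = (2*H)/((2*n)) = (2*H)*(1/(2*n)) = H/n)
u = 6 (u = 4 - ½*(-4) = 4 + 2 = 6)
b(R) = -½ + R
r = -3
q(l, Z) = -24 + l (q(l, Z) = -4*6 + l = -24 + l)
(q(r, F(-3, 6)) + b(2))² = ((-24 - 3) + (-½ + 2))² = (-27 + 3/2)² = (-51/2)² = 2601/4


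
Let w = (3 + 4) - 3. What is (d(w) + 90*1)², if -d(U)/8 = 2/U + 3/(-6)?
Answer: 8100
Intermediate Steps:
w = 4 (w = 7 - 3 = 4)
d(U) = 4 - 16/U (d(U) = -8*(2/U + 3/(-6)) = -8*(2/U + 3*(-⅙)) = -8*(2/U - ½) = -8*(-½ + 2/U) = 4 - 16/U)
(d(w) + 90*1)² = ((4 - 16/4) + 90*1)² = ((4 - 16*¼) + 90)² = ((4 - 4) + 90)² = (0 + 90)² = 90² = 8100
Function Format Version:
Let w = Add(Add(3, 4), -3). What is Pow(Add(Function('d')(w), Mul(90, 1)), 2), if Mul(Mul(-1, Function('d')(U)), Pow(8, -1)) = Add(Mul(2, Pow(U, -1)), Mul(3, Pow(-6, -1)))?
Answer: 8100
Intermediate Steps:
w = 4 (w = Add(7, -3) = 4)
Function('d')(U) = Add(4, Mul(-16, Pow(U, -1))) (Function('d')(U) = Mul(-8, Add(Mul(2, Pow(U, -1)), Mul(3, Pow(-6, -1)))) = Mul(-8, Add(Mul(2, Pow(U, -1)), Mul(3, Rational(-1, 6)))) = Mul(-8, Add(Mul(2, Pow(U, -1)), Rational(-1, 2))) = Mul(-8, Add(Rational(-1, 2), Mul(2, Pow(U, -1)))) = Add(4, Mul(-16, Pow(U, -1))))
Pow(Add(Function('d')(w), Mul(90, 1)), 2) = Pow(Add(Add(4, Mul(-16, Pow(4, -1))), Mul(90, 1)), 2) = Pow(Add(Add(4, Mul(-16, Rational(1, 4))), 90), 2) = Pow(Add(Add(4, -4), 90), 2) = Pow(Add(0, 90), 2) = Pow(90, 2) = 8100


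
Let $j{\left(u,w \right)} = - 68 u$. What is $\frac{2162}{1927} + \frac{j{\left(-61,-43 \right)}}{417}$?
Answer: $\frac{189250}{17097} \approx 11.069$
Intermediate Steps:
$\frac{2162}{1927} + \frac{j{\left(-61,-43 \right)}}{417} = \frac{2162}{1927} + \frac{\left(-68\right) \left(-61\right)}{417} = 2162 \cdot \frac{1}{1927} + 4148 \cdot \frac{1}{417} = \frac{46}{41} + \frac{4148}{417} = \frac{189250}{17097}$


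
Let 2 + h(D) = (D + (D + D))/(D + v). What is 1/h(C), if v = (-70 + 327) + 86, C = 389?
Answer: -244/99 ≈ -2.4646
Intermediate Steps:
v = 343 (v = 257 + 86 = 343)
h(D) = -2 + 3*D/(343 + D) (h(D) = -2 + (D + (D + D))/(D + 343) = -2 + (D + 2*D)/(343 + D) = -2 + (3*D)/(343 + D) = -2 + 3*D/(343 + D))
1/h(C) = 1/((-686 + 389)/(343 + 389)) = 1/(-297/732) = 1/((1/732)*(-297)) = 1/(-99/244) = -244/99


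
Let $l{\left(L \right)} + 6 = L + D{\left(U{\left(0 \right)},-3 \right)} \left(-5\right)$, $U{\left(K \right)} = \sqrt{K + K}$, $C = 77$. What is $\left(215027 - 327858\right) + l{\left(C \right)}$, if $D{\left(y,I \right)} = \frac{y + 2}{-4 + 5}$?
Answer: $-112770$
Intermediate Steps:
$U{\left(K \right)} = \sqrt{2} \sqrt{K}$ ($U{\left(K \right)} = \sqrt{2 K} = \sqrt{2} \sqrt{K}$)
$D{\left(y,I \right)} = 2 + y$ ($D{\left(y,I \right)} = \frac{2 + y}{1} = \left(2 + y\right) 1 = 2 + y$)
$l{\left(L \right)} = -16 + L$ ($l{\left(L \right)} = -6 + \left(L + \left(2 + \sqrt{2} \sqrt{0}\right) \left(-5\right)\right) = -6 + \left(L + \left(2 + \sqrt{2} \cdot 0\right) \left(-5\right)\right) = -6 + \left(L + \left(2 + 0\right) \left(-5\right)\right) = -6 + \left(L + 2 \left(-5\right)\right) = -6 + \left(L - 10\right) = -6 + \left(-10 + L\right) = -16 + L$)
$\left(215027 - 327858\right) + l{\left(C \right)} = \left(215027 - 327858\right) + \left(-16 + 77\right) = -112831 + 61 = -112770$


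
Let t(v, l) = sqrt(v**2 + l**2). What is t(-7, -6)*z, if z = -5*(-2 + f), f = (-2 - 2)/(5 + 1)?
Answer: 40*sqrt(85)/3 ≈ 122.93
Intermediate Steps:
f = -2/3 (f = -4/6 = -4*1/6 = -2/3 ≈ -0.66667)
z = 40/3 (z = -5*(-2 - 2/3) = -5*(-8/3) = 40/3 ≈ 13.333)
t(v, l) = sqrt(l**2 + v**2)
t(-7, -6)*z = sqrt((-6)**2 + (-7)**2)*(40/3) = sqrt(36 + 49)*(40/3) = sqrt(85)*(40/3) = 40*sqrt(85)/3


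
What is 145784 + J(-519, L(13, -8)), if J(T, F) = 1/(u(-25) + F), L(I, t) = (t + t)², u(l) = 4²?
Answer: 39653249/272 ≈ 1.4578e+5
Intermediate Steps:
u(l) = 16
L(I, t) = 4*t² (L(I, t) = (2*t)² = 4*t²)
J(T, F) = 1/(16 + F)
145784 + J(-519, L(13, -8)) = 145784 + 1/(16 + 4*(-8)²) = 145784 + 1/(16 + 4*64) = 145784 + 1/(16 + 256) = 145784 + 1/272 = 39653249/272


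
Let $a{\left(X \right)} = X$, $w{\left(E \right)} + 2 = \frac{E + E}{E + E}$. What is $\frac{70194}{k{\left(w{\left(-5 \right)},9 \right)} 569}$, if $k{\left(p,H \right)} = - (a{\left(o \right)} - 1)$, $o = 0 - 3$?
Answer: $\frac{35097}{1138} \approx 30.841$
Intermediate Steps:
$w{\left(E \right)} = -1$ ($w{\left(E \right)} = -2 + \frac{E + E}{E + E} = -2 + \frac{2 E}{2 E} = -2 + 2 E \frac{1}{2 E} = -2 + 1 = -1$)
$o = -3$ ($o = 0 - 3 = -3$)
$k{\left(p,H \right)} = 4$ ($k{\left(p,H \right)} = - (-3 - 1) = \left(-1\right) \left(-4\right) = 4$)
$\frac{70194}{k{\left(w{\left(-5 \right)},9 \right)} 569} = \frac{70194}{4 \cdot 569} = \frac{70194}{2276} = 70194 \cdot \frac{1}{2276} = \frac{35097}{1138}$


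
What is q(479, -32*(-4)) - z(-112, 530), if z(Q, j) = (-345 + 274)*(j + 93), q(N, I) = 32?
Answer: 44265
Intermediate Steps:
z(Q, j) = -6603 - 71*j (z(Q, j) = -71*(93 + j) = -6603 - 71*j)
q(479, -32*(-4)) - z(-112, 530) = 32 - (-6603 - 71*530) = 32 - (-6603 - 37630) = 32 - 1*(-44233) = 32 + 44233 = 44265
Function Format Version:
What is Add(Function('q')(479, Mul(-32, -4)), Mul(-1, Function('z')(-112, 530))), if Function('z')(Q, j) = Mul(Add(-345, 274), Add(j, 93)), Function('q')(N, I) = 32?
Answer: 44265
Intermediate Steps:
Function('z')(Q, j) = Add(-6603, Mul(-71, j)) (Function('z')(Q, j) = Mul(-71, Add(93, j)) = Add(-6603, Mul(-71, j)))
Add(Function('q')(479, Mul(-32, -4)), Mul(-1, Function('z')(-112, 530))) = Add(32, Mul(-1, Add(-6603, Mul(-71, 530)))) = Add(32, Mul(-1, Add(-6603, -37630))) = Add(32, Mul(-1, -44233)) = Add(32, 44233) = 44265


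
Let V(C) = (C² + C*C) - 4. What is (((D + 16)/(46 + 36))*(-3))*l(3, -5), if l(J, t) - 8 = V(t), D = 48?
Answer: -5184/41 ≈ -126.44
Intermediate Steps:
V(C) = -4 + 2*C² (V(C) = (C² + C²) - 4 = 2*C² - 4 = -4 + 2*C²)
l(J, t) = 4 + 2*t² (l(J, t) = 8 + (-4 + 2*t²) = 4 + 2*t²)
(((D + 16)/(46 + 36))*(-3))*l(3, -5) = (((48 + 16)/(46 + 36))*(-3))*(4 + 2*(-5)²) = ((64/82)*(-3))*(4 + 2*25) = ((64*(1/82))*(-3))*(4 + 50) = ((32/41)*(-3))*54 = -96/41*54 = -5184/41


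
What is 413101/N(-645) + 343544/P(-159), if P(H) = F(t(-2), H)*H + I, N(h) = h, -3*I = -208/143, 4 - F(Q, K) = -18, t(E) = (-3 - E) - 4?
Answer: -639437503/865635 ≈ -738.69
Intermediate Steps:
t(E) = -7 - E
F(Q, K) = 22 (F(Q, K) = 4 - 1*(-18) = 4 + 18 = 22)
I = 16/33 (I = -(-208)/(3*143) = -⅓*(-16/11) = 16/33 ≈ 0.48485)
P(H) = 16/33 + 22*H (P(H) = 22*H + 16/33 = 16/33 + 22*H)
413101/N(-645) + 343544/P(-159) = 413101/(-645) + 343544/(16/33 + 22*(-159)) = 413101*(-1/645) + 343544/(16/33 - 3498) = -9607/15 + 343544/(-115418/33) = -9607/15 + 343544*(-33/115418) = -9607/15 - 5668476/57709 = -639437503/865635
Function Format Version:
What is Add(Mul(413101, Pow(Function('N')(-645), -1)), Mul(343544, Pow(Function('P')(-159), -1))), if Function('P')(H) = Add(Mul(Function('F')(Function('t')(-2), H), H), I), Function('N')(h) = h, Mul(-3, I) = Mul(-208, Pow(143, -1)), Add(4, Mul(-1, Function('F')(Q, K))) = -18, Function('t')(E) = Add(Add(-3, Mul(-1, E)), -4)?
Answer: Rational(-639437503, 865635) ≈ -738.69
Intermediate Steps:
Function('t')(E) = Add(-7, Mul(-1, E))
Function('F')(Q, K) = 22 (Function('F')(Q, K) = Add(4, Mul(-1, -18)) = Add(4, 18) = 22)
I = Rational(16, 33) (I = Mul(Rational(-1, 3), Mul(-208, Pow(143, -1))) = Mul(Rational(-1, 3), Mul(-208, Rational(1, 143))) = Mul(Rational(-1, 3), Rational(-16, 11)) = Rational(16, 33) ≈ 0.48485)
Function('P')(H) = Add(Rational(16, 33), Mul(22, H)) (Function('P')(H) = Add(Mul(22, H), Rational(16, 33)) = Add(Rational(16, 33), Mul(22, H)))
Add(Mul(413101, Pow(Function('N')(-645), -1)), Mul(343544, Pow(Function('P')(-159), -1))) = Add(Mul(413101, Pow(-645, -1)), Mul(343544, Pow(Add(Rational(16, 33), Mul(22, -159)), -1))) = Add(Mul(413101, Rational(-1, 645)), Mul(343544, Pow(Add(Rational(16, 33), -3498), -1))) = Add(Rational(-9607, 15), Mul(343544, Pow(Rational(-115418, 33), -1))) = Add(Rational(-9607, 15), Mul(343544, Rational(-33, 115418))) = Add(Rational(-9607, 15), Rational(-5668476, 57709)) = Rational(-639437503, 865635)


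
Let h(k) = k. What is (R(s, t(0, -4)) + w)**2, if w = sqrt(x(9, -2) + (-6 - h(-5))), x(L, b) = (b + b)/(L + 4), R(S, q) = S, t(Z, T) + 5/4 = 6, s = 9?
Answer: (117 + I*sqrt(221))**2/169 ≈ 79.692 + 20.584*I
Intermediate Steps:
t(Z, T) = 19/4 (t(Z, T) = -5/4 + 6 = 19/4)
x(L, b) = 2*b/(4 + L) (x(L, b) = (2*b)/(4 + L) = 2*b/(4 + L))
w = I*sqrt(221)/13 (w = sqrt(2*(-2)/(4 + 9) + (-6 - 1*(-5))) = sqrt(2*(-2)/13 + (-6 + 5)) = sqrt(2*(-2)*(1/13) - 1) = sqrt(-4/13 - 1) = sqrt(-17/13) = I*sqrt(221)/13 ≈ 1.1435*I)
(R(s, t(0, -4)) + w)**2 = (9 + I*sqrt(221)/13)**2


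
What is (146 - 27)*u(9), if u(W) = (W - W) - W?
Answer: -1071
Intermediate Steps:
u(W) = -W (u(W) = 0 - W = -W)
(146 - 27)*u(9) = (146 - 27)*(-1*9) = 119*(-9) = -1071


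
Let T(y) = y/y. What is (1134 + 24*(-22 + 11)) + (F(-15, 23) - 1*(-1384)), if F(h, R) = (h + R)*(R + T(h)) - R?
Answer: 2423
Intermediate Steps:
T(y) = 1
F(h, R) = -R + (1 + R)*(R + h) (F(h, R) = (h + R)*(R + 1) - R = (R + h)*(1 + R) - R = (1 + R)*(R + h) - R = -R + (1 + R)*(R + h))
(1134 + 24*(-22 + 11)) + (F(-15, 23) - 1*(-1384)) = (1134 + 24*(-22 + 11)) + ((-15 + 23**2 + 23*(-15)) - 1*(-1384)) = (1134 + 24*(-11)) + ((-15 + 529 - 345) + 1384) = (1134 - 264) + (169 + 1384) = 870 + 1553 = 2423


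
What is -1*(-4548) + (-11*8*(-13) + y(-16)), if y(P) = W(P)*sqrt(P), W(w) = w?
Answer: 5692 - 64*I ≈ 5692.0 - 64.0*I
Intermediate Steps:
y(P) = P**(3/2) (y(P) = P*sqrt(P) = P**(3/2))
-1*(-4548) + (-11*8*(-13) + y(-16)) = -1*(-4548) + (-11*8*(-13) + (-16)**(3/2)) = 4548 + (-88*(-13) - 64*I) = 4548 + (1144 - 64*I) = 5692 - 64*I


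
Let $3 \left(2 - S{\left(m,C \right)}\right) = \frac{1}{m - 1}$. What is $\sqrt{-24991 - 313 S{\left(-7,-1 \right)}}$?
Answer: $\frac{i \sqrt{3690726}}{12} \approx 160.09 i$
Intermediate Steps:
$S{\left(m,C \right)} = 2 - \frac{1}{3 \left(-1 + m\right)}$ ($S{\left(m,C \right)} = 2 - \frac{1}{3 \left(m - 1\right)} = 2 - \frac{1}{3 \left(-1 + m\right)}$)
$\sqrt{-24991 - 313 S{\left(-7,-1 \right)}} = \sqrt{-24991 - 313 \frac{-7 + 6 \left(-7\right)}{3 \left(-1 - 7\right)}} = \sqrt{-24991 - 313 \frac{-7 - 42}{3 \left(-8\right)}} = \sqrt{-24991 - 313 \cdot \frac{1}{3} \left(- \frac{1}{8}\right) \left(-49\right)} = \sqrt{-24991 - \frac{15337}{24}} = \sqrt{- \frac{615121}{24}} = \frac{i \sqrt{3690726}}{12}$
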